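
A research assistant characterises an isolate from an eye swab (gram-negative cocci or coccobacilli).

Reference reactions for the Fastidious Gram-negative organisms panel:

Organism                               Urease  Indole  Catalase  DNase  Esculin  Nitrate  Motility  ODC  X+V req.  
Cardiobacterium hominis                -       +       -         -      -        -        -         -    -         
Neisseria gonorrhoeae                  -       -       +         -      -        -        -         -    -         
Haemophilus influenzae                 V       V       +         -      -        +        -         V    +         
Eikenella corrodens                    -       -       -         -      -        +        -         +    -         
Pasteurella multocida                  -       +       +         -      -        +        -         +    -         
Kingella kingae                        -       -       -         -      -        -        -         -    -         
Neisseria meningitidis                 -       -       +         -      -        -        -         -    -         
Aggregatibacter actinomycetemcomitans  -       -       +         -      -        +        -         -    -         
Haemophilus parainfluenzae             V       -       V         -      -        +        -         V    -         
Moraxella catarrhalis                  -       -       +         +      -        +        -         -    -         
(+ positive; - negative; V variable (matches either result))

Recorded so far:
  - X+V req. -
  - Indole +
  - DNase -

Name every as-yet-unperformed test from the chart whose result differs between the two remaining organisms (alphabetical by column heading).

Catalase, Nitrate, ODC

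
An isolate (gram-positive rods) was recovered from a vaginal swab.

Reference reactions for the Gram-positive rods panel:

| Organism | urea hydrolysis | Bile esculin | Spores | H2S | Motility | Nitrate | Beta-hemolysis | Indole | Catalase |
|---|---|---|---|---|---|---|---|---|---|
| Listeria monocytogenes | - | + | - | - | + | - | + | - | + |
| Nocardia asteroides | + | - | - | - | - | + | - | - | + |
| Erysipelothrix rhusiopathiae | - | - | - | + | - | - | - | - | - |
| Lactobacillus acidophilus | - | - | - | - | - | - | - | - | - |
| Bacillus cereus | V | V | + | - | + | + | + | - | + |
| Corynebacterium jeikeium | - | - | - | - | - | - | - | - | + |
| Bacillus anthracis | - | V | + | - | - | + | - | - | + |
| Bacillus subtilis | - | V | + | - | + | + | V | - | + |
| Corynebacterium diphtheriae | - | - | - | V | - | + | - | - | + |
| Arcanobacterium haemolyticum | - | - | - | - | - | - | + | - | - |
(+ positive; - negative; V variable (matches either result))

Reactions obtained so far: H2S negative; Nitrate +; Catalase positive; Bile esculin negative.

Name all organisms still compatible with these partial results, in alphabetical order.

Bacillus anthracis, Bacillus cereus, Bacillus subtilis, Corynebacterium diphtheriae, Nocardia asteroides

Bile esculin -: excludes Listeria monocytogenes — 9 left.
Catalase +: excludes Erysipelothrix rhusiopathiae, Lactobacillus acidophilus, Arcanobacterium haemolyticum — 6 left.
H2S -: all 6 remaining candidates are consistent.
Nitrate +: excludes Corynebacterium jeikeium — 5 left.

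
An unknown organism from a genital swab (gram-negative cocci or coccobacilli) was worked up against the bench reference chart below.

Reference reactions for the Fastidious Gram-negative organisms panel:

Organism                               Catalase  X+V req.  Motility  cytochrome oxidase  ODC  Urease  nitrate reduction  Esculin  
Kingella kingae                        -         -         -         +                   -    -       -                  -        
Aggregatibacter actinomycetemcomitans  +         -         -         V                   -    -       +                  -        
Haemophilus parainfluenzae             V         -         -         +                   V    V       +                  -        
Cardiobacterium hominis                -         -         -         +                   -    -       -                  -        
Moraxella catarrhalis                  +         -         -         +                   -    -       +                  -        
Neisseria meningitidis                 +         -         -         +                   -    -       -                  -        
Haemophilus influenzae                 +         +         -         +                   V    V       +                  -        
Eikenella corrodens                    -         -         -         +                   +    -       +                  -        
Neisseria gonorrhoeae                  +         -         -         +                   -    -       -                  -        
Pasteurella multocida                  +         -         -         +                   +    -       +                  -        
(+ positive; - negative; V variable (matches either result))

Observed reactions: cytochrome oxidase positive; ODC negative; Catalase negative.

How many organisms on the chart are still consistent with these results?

3

cytochrome oxidase +: all 10 remaining candidates are consistent.
Catalase -: excludes 6 organisms — 4 left.
ODC -: excludes Eikenella corrodens — 3 left.
Still consistent: Cardiobacterium hominis, Haemophilus parainfluenzae, Kingella kingae.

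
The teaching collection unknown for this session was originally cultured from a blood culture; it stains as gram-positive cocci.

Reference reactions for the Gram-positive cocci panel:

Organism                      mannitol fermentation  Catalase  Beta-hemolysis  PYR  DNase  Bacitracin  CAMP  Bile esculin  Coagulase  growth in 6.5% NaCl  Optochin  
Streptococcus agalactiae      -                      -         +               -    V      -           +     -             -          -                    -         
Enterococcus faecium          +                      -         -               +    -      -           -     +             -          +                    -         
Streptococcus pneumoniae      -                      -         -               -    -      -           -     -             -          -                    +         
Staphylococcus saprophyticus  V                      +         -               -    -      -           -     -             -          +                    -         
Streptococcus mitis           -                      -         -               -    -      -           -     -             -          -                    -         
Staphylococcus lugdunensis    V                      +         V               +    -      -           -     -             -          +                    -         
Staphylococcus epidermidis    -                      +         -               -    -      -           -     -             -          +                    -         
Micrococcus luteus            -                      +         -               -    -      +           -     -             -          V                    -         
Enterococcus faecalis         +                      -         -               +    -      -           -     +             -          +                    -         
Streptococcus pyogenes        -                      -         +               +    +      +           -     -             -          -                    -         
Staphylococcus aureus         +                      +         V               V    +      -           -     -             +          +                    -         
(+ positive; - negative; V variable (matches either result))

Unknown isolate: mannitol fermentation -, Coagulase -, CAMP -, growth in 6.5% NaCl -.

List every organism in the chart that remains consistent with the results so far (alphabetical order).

mannitol fermentation -: excludes Enterococcus faecium, Enterococcus faecalis, Staphylococcus aureus — 8 left.
Coagulase -: all 8 remaining candidates are consistent.
CAMP -: excludes Streptococcus agalactiae — 7 left.
growth in 6.5% NaCl -: excludes Staphylococcus saprophyticus, Staphylococcus lugdunensis, Staphylococcus epidermidis — 4 left.

Micrococcus luteus, Streptococcus mitis, Streptococcus pneumoniae, Streptococcus pyogenes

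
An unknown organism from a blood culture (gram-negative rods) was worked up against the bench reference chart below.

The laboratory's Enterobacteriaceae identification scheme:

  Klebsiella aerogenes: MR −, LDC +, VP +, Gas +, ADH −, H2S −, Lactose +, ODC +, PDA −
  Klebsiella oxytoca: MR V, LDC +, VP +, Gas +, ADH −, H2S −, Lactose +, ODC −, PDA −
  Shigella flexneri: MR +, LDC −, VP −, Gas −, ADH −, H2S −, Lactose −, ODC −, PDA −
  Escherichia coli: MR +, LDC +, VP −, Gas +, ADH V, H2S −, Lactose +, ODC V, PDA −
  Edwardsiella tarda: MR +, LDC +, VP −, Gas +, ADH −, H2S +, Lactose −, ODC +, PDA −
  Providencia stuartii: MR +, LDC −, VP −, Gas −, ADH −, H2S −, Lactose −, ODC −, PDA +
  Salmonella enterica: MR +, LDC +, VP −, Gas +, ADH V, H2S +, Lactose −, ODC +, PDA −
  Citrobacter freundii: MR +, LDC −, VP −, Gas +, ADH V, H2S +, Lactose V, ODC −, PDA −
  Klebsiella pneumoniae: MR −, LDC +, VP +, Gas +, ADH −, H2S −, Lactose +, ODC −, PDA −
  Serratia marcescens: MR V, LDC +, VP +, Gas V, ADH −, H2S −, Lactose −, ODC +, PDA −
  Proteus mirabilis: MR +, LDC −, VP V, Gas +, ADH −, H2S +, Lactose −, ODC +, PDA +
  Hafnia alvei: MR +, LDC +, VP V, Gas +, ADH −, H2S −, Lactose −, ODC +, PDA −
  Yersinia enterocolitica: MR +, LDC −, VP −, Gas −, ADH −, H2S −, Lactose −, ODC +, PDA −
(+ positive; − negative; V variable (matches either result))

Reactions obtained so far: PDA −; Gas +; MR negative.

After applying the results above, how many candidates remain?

MR −: excludes 9 organisms — 4 left.
Gas +: all 4 remaining candidates are consistent.
PDA −: all 4 remaining candidates are consistent.
Still consistent: Klebsiella aerogenes, Klebsiella oxytoca, Klebsiella pneumoniae, Serratia marcescens.

4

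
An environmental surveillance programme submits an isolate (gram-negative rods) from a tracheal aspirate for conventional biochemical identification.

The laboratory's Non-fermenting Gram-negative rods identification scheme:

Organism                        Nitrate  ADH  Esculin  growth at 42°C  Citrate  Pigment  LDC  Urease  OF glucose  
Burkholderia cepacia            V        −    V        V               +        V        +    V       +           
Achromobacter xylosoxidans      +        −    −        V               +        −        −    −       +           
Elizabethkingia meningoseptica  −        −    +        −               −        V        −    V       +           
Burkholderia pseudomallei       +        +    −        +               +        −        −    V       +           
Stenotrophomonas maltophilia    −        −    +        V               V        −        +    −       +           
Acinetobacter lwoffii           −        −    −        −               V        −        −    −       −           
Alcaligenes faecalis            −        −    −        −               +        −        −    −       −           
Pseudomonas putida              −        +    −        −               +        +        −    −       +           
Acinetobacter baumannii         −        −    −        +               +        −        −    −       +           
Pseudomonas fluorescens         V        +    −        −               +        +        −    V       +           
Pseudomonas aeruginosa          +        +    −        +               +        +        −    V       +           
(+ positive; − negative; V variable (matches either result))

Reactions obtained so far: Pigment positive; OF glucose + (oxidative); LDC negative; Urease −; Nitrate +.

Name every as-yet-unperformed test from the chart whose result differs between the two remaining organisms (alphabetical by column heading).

Pigment +: excludes 6 organisms — 5 left.
OF glucose +: all 5 remaining candidates are consistent.
LDC −: excludes Burkholderia cepacia — 4 left.
Urease −: all 4 remaining candidates are consistent.
Nitrate +: excludes Elizabethkingia meningoseptica, Pseudomonas putida — 2 left.
Two candidates remain: Pseudomonas aeruginosa and Pseudomonas fluorescens.
  ADH: + vs + — same for both, does not separate.
  Esculin: − vs − — same for both, does not separate.
  growth at 42°C: Pseudomonas aeruginosa +, Pseudomonas fluorescens − — discriminates.
  Citrate: + vs + — same for both, does not separate.

growth at 42°C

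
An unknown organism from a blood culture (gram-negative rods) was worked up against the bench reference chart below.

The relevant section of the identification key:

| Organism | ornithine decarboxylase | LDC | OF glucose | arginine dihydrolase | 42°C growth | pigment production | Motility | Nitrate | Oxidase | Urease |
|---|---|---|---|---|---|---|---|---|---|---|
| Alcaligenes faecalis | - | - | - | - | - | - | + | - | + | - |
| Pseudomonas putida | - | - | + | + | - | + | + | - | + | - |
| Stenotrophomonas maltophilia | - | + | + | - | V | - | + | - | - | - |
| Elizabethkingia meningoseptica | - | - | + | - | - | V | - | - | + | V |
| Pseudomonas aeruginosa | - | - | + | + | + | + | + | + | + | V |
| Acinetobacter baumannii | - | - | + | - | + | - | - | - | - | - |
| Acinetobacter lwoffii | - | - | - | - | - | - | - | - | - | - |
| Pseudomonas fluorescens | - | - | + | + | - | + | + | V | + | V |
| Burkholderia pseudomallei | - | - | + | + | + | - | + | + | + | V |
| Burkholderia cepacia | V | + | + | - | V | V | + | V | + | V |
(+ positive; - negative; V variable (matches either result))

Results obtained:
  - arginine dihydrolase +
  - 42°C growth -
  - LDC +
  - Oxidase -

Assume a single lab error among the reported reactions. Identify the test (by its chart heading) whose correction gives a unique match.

arginine dihydrolase

As reported, no row in the chart matches all 4 reactions.
Reversing 42°C growth → still no organism matches.
Reversing LDC → still no organism matches.
Reversing arginine dihydrolase (to -) → unique match: Stenotrophomonas maltophilia.
Reversing Oxidase → still no organism matches.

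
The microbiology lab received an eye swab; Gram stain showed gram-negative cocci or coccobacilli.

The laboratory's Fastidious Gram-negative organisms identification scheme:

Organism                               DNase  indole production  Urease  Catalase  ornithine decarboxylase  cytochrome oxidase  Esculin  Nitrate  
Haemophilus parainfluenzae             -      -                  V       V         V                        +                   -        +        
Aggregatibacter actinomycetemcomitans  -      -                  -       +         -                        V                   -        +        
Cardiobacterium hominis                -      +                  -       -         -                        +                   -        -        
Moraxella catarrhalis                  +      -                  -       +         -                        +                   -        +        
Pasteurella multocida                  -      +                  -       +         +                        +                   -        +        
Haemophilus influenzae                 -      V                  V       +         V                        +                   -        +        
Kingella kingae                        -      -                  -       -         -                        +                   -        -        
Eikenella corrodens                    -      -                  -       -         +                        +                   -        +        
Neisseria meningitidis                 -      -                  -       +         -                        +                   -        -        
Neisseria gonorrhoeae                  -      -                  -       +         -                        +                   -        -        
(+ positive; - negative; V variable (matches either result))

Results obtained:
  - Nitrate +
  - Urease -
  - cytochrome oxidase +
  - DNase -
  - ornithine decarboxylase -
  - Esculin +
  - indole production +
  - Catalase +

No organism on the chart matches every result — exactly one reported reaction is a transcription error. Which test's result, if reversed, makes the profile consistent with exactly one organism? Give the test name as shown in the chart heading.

Esculin

As reported, no row in the chart matches all 8 reactions.
Reversing ornithine decarboxylase → still no organism matches.
Reversing indole production → still no organism matches.
Reversing Esculin (to -) → unique match: Haemophilus influenzae.
Reversing Catalase → still no organism matches.
Reversing Urease → still no organism matches.
Reversing cytochrome oxidase → still no organism matches.
Reversing Nitrate → still no organism matches.
Reversing DNase → still no organism matches.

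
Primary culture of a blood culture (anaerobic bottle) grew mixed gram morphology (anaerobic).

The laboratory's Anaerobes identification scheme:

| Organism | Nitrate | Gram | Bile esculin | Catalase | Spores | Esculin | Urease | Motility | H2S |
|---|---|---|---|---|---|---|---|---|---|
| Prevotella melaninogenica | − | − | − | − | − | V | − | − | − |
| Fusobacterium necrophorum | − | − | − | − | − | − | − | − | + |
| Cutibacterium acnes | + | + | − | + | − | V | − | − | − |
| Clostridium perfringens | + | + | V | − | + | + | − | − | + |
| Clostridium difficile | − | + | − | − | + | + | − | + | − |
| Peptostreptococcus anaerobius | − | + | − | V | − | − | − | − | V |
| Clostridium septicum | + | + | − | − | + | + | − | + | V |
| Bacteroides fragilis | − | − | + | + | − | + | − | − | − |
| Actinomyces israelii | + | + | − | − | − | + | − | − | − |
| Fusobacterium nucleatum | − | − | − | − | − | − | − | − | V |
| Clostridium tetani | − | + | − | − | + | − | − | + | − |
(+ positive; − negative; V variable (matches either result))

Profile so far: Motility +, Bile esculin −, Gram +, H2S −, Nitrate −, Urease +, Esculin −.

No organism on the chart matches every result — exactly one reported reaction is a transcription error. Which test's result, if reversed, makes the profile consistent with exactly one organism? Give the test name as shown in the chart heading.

Urease

As reported, no row in the chart matches all 7 reactions.
Reversing H2S → still no organism matches.
Reversing Urease (to −) → unique match: Clostridium tetani.
Reversing Nitrate → still no organism matches.
Reversing Esculin → still no organism matches.
Reversing Bile esculin → still no organism matches.
Reversing Gram → still no organism matches.
Reversing Motility → still no organism matches.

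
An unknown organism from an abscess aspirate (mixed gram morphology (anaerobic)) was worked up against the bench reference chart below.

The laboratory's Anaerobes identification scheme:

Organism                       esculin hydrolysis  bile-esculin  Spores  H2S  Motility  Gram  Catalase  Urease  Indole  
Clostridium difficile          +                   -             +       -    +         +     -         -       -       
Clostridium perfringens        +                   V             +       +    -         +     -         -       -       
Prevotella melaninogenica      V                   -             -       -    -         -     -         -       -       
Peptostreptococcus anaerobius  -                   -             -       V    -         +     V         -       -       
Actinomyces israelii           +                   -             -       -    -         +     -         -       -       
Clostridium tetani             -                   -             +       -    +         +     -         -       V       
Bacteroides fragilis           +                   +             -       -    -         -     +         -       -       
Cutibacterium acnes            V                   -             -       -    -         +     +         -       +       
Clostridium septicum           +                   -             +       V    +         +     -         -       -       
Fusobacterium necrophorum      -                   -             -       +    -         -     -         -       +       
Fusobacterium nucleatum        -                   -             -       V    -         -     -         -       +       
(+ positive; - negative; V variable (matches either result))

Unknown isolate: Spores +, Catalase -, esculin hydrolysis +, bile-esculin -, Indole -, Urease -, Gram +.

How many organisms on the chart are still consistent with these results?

3

esculin hydrolysis +: excludes Peptostreptococcus anaerobius, Clostridium tetani, Fusobacterium necrophorum, Fusobacterium nucleatum — 7 left.
bile-esculin -: excludes Bacteroides fragilis — 6 left.
Catalase -: excludes Cutibacterium acnes — 5 left.
Urease -: all 5 remaining candidates are consistent.
Indole -: all 5 remaining candidates are consistent.
Gram +: excludes Prevotella melaninogenica — 4 left.
Spores +: excludes Actinomyces israelii — 3 left.
Still consistent: Clostridium difficile, Clostridium perfringens, Clostridium septicum.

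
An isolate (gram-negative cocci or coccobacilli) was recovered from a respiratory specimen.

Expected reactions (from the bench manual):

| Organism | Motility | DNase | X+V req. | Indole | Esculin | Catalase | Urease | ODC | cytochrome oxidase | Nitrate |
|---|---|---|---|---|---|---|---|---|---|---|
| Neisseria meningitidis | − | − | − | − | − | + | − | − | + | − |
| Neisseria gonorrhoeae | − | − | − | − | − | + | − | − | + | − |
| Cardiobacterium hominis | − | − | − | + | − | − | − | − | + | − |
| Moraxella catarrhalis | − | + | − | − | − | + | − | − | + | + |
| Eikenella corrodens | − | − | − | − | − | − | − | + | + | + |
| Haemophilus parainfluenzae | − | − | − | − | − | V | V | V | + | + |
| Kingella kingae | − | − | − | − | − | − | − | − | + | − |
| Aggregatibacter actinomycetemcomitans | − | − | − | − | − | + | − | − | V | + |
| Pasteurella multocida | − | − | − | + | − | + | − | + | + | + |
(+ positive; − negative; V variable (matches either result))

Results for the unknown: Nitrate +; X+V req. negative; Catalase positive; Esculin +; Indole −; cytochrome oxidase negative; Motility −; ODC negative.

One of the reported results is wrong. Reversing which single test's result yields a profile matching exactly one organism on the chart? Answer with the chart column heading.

As reported, no row in the chart matches all 8 reactions.
Reversing cytochrome oxidase → still no organism matches.
Reversing Esculin (to −) → unique match: Aggregatibacter actinomycetemcomitans.
Reversing Motility → still no organism matches.
Reversing X+V req. → still no organism matches.
Reversing ODC → still no organism matches.
Reversing Nitrate → still no organism matches.
Reversing Catalase → still no organism matches.
Reversing Indole → still no organism matches.

Esculin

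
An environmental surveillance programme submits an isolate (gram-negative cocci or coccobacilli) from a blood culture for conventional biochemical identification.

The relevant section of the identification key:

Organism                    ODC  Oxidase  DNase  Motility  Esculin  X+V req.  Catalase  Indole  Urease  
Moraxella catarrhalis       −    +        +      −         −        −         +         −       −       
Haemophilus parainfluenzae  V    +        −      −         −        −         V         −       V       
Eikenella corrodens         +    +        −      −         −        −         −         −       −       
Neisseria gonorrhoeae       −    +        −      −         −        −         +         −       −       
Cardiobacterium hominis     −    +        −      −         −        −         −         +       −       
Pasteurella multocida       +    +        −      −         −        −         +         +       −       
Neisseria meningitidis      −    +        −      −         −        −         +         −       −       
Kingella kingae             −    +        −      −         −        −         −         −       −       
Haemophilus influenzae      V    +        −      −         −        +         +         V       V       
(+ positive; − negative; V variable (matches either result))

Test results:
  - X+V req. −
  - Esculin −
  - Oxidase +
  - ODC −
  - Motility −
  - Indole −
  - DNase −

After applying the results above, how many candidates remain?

4

Motility −: all 9 remaining candidates are consistent.
ODC −: excludes Eikenella corrodens, Pasteurella multocida — 7 left.
Esculin −: all 7 remaining candidates are consistent.
Oxidase +: all 7 remaining candidates are consistent.
X+V req. −: excludes Haemophilus influenzae — 6 left.
DNase −: excludes Moraxella catarrhalis — 5 left.
Indole −: excludes Cardiobacterium hominis — 4 left.
Still consistent: Haemophilus parainfluenzae, Kingella kingae, Neisseria gonorrhoeae, Neisseria meningitidis.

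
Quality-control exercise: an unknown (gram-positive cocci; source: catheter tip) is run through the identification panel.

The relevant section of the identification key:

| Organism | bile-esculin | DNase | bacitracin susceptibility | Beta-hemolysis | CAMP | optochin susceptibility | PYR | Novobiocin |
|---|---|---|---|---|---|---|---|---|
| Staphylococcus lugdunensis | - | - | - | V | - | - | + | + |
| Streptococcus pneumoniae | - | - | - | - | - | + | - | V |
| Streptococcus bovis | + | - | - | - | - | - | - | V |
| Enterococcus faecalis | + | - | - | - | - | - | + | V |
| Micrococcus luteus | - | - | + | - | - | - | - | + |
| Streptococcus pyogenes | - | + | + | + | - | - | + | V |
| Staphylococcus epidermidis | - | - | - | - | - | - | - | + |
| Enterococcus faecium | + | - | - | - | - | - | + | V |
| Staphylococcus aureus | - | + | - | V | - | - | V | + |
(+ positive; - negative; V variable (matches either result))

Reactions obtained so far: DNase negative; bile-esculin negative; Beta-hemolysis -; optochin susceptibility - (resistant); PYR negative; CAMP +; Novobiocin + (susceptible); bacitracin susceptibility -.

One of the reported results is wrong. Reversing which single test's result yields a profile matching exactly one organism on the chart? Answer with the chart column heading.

CAMP

As reported, no row in the chart matches all 8 reactions.
Reversing bacitracin susceptibility → still no organism matches.
Reversing CAMP (to -) → unique match: Staphylococcus epidermidis.
Reversing optochin susceptibility → still no organism matches.
Reversing DNase → still no organism matches.
Reversing Beta-hemolysis → still no organism matches.
Reversing Novobiocin → still no organism matches.
Reversing PYR → still no organism matches.
Reversing bile-esculin → still no organism matches.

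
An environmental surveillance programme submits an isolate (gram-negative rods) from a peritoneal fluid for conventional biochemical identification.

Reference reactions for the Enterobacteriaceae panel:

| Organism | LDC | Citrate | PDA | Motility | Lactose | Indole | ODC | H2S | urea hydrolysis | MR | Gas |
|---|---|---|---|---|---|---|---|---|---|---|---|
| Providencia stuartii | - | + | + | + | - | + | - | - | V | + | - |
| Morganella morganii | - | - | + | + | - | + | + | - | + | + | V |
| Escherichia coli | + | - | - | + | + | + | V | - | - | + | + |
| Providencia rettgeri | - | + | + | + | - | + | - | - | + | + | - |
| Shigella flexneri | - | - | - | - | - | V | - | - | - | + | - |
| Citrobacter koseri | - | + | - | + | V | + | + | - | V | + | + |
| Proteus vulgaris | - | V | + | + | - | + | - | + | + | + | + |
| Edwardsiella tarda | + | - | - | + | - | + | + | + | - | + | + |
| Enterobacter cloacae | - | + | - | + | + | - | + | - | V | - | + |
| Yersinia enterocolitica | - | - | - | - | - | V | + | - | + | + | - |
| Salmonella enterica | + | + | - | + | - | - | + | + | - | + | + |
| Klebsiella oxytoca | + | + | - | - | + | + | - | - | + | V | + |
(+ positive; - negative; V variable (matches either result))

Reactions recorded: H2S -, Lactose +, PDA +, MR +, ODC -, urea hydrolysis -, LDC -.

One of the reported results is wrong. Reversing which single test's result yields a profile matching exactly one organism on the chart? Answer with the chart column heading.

As reported, no row in the chart matches all 7 reactions.
Reversing LDC → still no organism matches.
Reversing urea hydrolysis → still no organism matches.
Reversing Lactose (to -) → unique match: Providencia stuartii.
Reversing ODC → still no organism matches.
Reversing H2S → still no organism matches.
Reversing MR → still no organism matches.
Reversing PDA → still no organism matches.

Lactose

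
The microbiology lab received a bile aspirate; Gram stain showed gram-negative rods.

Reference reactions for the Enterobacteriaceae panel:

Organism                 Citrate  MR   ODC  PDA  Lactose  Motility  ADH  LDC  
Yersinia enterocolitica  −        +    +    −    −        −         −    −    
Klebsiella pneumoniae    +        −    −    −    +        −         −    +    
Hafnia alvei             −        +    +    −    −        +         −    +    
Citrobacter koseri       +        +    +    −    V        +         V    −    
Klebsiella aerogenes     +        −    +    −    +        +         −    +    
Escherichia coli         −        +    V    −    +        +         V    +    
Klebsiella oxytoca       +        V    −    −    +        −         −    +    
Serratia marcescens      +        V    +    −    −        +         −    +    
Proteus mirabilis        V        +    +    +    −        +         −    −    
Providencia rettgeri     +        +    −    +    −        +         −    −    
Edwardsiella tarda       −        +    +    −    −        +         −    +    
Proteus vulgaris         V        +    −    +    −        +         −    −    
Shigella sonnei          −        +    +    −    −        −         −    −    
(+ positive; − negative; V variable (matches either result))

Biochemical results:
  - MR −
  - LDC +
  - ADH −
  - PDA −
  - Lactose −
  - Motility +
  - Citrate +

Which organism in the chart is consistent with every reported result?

Serratia marcescens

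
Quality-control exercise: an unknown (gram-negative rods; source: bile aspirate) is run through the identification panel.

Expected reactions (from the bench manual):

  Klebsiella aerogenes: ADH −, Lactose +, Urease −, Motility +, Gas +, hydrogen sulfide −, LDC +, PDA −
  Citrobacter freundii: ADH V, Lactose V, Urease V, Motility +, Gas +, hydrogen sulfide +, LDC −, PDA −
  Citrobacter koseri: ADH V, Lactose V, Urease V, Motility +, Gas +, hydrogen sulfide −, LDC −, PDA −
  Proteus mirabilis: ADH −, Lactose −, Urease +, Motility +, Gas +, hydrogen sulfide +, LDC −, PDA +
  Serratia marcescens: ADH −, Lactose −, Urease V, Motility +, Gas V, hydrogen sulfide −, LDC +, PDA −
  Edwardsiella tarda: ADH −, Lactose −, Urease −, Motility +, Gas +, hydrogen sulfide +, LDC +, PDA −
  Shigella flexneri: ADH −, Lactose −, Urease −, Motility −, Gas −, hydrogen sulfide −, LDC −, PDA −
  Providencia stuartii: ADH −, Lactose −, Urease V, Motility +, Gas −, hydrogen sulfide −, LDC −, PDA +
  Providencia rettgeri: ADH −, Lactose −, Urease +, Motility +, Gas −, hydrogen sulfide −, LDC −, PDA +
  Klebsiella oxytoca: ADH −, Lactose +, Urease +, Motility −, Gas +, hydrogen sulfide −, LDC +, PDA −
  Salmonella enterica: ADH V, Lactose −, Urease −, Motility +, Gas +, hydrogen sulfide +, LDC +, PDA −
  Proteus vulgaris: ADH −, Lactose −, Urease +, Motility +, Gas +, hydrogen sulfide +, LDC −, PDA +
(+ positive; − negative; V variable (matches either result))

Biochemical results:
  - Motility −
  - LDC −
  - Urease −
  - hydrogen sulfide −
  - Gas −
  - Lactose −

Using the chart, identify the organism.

Motility −: excludes 10 organisms — 2 left.
LDC −: excludes Klebsiella oxytoca — 1 left.
Lactose −: the one remaining candidate is consistent.
hydrogen sulfide −: the one remaining candidate is consistent.
Urease −: the one remaining candidate is consistent.
Gas −: the one remaining candidate is consistent.

Shigella flexneri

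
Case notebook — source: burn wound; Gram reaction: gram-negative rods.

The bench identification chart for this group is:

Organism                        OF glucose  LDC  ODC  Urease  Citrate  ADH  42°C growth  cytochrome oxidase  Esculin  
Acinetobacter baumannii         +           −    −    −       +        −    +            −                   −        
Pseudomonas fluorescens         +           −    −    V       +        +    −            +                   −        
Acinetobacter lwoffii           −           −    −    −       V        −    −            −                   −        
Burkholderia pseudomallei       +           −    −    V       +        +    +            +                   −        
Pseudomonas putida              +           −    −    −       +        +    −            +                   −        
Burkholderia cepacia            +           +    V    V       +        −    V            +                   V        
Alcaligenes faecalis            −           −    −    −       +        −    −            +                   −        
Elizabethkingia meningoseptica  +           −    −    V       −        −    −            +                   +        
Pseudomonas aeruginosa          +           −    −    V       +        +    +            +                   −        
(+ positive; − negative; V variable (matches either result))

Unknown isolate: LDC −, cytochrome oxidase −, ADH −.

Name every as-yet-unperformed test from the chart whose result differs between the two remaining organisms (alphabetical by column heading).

42°C growth, OF glucose

LDC −: excludes Burkholderia cepacia — 8 left.
ADH −: excludes Pseudomonas fluorescens, Burkholderia pseudomallei, Pseudomonas putida, Pseudomonas aeruginosa — 4 left.
cytochrome oxidase −: excludes Alcaligenes faecalis, Elizabethkingia meningoseptica — 2 left.
Two candidates remain: Acinetobacter baumannii and Acinetobacter lwoffii.
  OF glucose: Acinetobacter baumannii +, Acinetobacter lwoffii − — discriminates.
  ODC: − vs − — same for both, does not separate.
  Urease: − vs − — same for both, does not separate.
  Citrate: + vs V — variable for at least one, does not separate.
  42°C growth: Acinetobacter baumannii +, Acinetobacter lwoffii − — discriminates.
  Esculin: − vs − — same for both, does not separate.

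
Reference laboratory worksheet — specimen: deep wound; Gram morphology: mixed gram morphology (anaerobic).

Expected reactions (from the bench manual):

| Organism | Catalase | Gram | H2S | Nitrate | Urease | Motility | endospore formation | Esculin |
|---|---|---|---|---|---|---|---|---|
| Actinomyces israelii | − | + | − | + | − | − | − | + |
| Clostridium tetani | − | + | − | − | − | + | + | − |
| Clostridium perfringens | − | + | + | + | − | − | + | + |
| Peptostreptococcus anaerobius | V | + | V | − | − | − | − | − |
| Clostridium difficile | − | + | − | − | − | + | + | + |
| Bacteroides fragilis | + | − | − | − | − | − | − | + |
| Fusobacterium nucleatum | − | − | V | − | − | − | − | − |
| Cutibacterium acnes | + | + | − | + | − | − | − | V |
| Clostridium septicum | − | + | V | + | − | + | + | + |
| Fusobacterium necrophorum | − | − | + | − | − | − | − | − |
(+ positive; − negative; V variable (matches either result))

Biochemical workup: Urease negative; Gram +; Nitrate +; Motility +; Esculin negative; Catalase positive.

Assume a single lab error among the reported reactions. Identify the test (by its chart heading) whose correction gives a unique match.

Motility

As reported, no row in the chart matches all 6 reactions.
Reversing Motility (to −) → unique match: Cutibacterium acnes.
Reversing Esculin → still no organism matches.
Reversing Gram → still no organism matches.
Reversing Nitrate → still no organism matches.
Reversing Catalase → still no organism matches.
Reversing Urease → still no organism matches.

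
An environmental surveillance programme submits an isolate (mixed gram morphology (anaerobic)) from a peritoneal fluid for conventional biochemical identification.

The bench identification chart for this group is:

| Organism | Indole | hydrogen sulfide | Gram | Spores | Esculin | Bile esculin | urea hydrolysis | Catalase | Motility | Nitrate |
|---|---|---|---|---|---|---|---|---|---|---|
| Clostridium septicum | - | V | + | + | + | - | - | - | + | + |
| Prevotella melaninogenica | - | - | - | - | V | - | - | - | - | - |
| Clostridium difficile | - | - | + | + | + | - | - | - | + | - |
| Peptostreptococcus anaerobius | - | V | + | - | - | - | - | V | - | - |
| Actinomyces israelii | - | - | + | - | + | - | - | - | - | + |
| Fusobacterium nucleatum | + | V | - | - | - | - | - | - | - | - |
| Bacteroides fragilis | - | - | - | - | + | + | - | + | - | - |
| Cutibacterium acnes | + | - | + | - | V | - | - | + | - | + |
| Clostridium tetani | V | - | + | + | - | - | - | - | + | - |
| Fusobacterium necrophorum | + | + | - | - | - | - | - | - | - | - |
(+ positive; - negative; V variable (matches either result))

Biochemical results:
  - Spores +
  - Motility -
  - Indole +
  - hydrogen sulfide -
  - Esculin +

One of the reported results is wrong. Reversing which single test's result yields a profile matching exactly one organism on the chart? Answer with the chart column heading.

Spores

As reported, no row in the chart matches all 5 reactions.
Reversing Motility → still no organism matches.
Reversing Esculin → still no organism matches.
Reversing Spores (to -) → unique match: Cutibacterium acnes.
Reversing hydrogen sulfide → still no organism matches.
Reversing Indole → still no organism matches.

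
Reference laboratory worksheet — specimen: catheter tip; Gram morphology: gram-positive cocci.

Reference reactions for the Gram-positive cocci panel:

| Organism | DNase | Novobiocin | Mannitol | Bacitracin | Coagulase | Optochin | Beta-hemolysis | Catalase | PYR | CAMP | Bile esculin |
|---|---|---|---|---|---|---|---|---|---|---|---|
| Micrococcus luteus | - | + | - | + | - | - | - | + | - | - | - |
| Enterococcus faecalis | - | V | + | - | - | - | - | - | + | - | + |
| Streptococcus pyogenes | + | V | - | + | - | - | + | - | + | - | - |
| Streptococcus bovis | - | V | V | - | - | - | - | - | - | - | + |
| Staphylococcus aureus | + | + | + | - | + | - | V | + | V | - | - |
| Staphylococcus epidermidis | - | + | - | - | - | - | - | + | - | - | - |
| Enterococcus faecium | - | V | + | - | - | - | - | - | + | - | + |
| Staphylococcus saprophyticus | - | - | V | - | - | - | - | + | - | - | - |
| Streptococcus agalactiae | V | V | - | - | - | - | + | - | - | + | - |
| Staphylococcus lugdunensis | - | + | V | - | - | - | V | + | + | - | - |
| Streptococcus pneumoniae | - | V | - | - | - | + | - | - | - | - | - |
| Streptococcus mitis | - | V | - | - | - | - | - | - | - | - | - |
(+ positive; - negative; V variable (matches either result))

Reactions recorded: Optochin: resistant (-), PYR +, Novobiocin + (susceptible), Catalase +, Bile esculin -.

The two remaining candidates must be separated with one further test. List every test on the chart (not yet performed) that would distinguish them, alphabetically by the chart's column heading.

Coagulase, DNase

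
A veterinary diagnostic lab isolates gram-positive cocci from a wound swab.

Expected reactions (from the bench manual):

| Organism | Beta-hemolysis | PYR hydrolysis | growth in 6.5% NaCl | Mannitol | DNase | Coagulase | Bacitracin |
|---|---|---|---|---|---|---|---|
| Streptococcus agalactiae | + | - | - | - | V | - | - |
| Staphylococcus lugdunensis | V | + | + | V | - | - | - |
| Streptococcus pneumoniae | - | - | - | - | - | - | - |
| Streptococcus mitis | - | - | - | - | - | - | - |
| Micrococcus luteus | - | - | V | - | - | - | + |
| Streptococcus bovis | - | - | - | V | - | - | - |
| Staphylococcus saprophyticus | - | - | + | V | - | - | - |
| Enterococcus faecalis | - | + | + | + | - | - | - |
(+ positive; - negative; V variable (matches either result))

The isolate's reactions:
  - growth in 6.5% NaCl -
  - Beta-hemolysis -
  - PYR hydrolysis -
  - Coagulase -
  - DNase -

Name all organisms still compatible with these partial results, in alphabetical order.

Micrococcus luteus, Streptococcus bovis, Streptococcus mitis, Streptococcus pneumoniae

DNase -: all 8 remaining candidates are consistent.
PYR hydrolysis -: excludes Staphylococcus lugdunensis, Enterococcus faecalis — 6 left.
Coagulase -: all 6 remaining candidates are consistent.
growth in 6.5% NaCl -: excludes Staphylococcus saprophyticus — 5 left.
Beta-hemolysis -: excludes Streptococcus agalactiae — 4 left.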